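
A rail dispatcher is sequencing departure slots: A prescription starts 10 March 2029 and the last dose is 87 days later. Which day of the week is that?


Start: 2029-03-10 (Saturday)
Step 1 - find target date: add 87 days
  2029-03-10 + 87 days = 2029-06-05
Step 2 - day of week:
  87 mod 7 = 3
  Saturday + 3 days -> Tuesday
Result: Tuesday (2029-06-05)

Tuesday


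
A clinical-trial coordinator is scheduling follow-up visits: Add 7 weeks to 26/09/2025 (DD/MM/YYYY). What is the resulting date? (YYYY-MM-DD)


Start: 2025-09-26
Weeks to add: 7
Convert to days: 7 x 7 = 49 days
Add 49 days to 2025-09-26
Result: 2025-11-14

2025-11-14


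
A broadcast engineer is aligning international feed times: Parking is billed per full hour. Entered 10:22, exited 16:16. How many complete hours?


Start: 10:22
End: 16:16
Hour difference: 16 - 10 = 6 hours
Minute difference: 16 - 22 = -6 minutes
Total minutes: 354
Complete hours: 354 / 60 = 5 (remainder 54)

5


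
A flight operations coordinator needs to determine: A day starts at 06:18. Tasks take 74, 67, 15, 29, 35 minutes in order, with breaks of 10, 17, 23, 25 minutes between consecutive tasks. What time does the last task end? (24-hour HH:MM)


Start: 06:18 = 378 min from midnight
  after task 1 (74 min): 07:32
  after break (10 min): 07:42
  after task 2 (67 min): 08:49
  after break (17 min): 09:06
  after task 3 (15 min): 09:21
  after break (23 min): 09:44
  after task 4 (29 min): 10:13
  after break (25 min): 10:38
  after task 5 (35 min): 11:13
Total elapsed: 295 minutes
End time: 11:13

11:13


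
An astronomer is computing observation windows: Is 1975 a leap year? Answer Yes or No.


Year: 1975
Divisible by 4? 1975 / 4 = 493.75 -> No
Not divisible by 4, so NOT a leap year

No


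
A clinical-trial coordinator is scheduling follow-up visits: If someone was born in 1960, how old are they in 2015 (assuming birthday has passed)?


Birth year: 1960
Current year: 2015
Age = current year - birth year
Age = 2015 - 1960 = 55

55


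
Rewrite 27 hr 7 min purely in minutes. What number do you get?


Hours: 27
Extra minutes: 7
Minutes per hour: 60
Hours to minutes: 27 x 60 = 1620
Total: 1620 + 7 = 1627

1627


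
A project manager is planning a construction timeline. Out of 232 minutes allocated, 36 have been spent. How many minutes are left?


Total budget: 232 minutes
Time used: 36 minutes
Remaining: 232 - 36 = 196 minutes
Percent used: 15.5%
Percent remaining: 84.5%

196


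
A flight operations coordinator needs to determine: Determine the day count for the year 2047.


Year: 2047
Check leap year rules:
Divisible by 4? No
2047 is not a leap year
Days: 365

365


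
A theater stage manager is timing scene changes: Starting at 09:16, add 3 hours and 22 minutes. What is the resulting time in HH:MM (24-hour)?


Start time: 09:16
Adding: 3 hours 22 minutes
Minutes: 16 + 22 = 38
Hours: 9 + 3 + 0 = 12
Result: 12:38

12:38


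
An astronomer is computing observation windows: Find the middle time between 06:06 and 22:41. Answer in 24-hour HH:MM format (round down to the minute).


Start time: 06:06 = 366 minutes from midnight
End time: 22:41 = 1361 minutes from midnight
Sum: 366 + 1361 = 1727
Midpoint: 1727 / 2 = 863 minutes
Convert: 863 / 60 = 14 hours, 23 minutes
Result: 14:23

14:23


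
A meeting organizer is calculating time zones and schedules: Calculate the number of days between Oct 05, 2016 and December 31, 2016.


Start: October 05, 2016
End: December 31, 2016
Days left in October: 26
November: 30
December: 31
Sum of remaining months: 61
Total: 26 + 61 = 87

87


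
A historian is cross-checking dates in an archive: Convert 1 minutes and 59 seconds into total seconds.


Minutes: 1
Seconds: 59
Convert minutes to seconds: 1 x 60 = 60
Add remaining seconds: 60 + 59 = 119

119


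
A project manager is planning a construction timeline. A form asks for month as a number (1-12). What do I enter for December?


Calendar month order:
11. November
12. December <--
December is month number 12

12


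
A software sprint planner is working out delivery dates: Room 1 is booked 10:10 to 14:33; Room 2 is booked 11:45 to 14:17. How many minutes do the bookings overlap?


Interval A: [610, 873] minutes from midnight
Interval B: [705, 857] minutes from midnight
Overlap start = max(610, 705) = 705
Overlap end = min(873, 857) = 857
Overlap = 857 - 705 = 152 minutes

152


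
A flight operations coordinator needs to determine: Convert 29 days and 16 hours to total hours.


Days: 29
Extra hours: 16
Hours per day: 24
Days to hours: 29 x 24 = 696
Total: 696 + 16 = 712

712


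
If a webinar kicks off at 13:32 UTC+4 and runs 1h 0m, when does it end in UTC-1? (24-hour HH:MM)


Start: 13:32 in UTC+4
Step 1 - add duration:
  minutes: 32 + 0 = 32
  hours: 13 + 1 + 0 = 14
  end in UTC+4: 14:32
Step 2 - convert UTC+4 -> UTC-1:
  offset difference: -1 - (4) = -5 hours
  14 + (-5) = 9 -> mod 24 = 9
Result: 09:32 in UTC-1

09:32


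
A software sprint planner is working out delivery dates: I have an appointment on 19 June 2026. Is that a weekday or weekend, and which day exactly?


Date: 2026-06-19
January 1, 2026 is a Thursday
Day of year: 170
Offset from Jan 1: 169 days
169 mod 7 = 1
Result: Friday

Friday


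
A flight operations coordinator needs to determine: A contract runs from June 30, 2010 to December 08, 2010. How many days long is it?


Start date: 2010-06-30
End date: 2010-12-08
Jun 2010: +1 days
Jul 2010: +31 days
Aug 2010: +31 days
... (4 more months)
Total: 161 days

161


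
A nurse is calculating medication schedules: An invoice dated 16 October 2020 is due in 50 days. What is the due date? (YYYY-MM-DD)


Start: 2020-10-16
Adding 50 days
Days remaining in October: 15
After October: 35 days still to add
November 2020: 30 days, 5 remaining
December 2020 has 31 days, need 5
Result: 2020-12-05

2020-12-05


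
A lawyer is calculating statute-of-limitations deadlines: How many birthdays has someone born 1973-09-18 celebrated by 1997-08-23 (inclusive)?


Birth: 1973-09-18
Reference: 1997-08-23
Year difference: 1997 - 1973 = 24
Has birthday (09-18) occurred by 08-23? No
Birthday not yet reached this year -> subtract 1
Age in full years: 23

23


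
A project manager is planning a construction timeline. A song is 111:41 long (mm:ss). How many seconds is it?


Minutes: 111
Extra seconds: 41
Seconds per minute: 60
Minutes to seconds: 111 x 60 = 6660
Total: 6660 + 41 = 6701

6701


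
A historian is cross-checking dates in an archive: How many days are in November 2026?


Month: November
Year: 2026
November is a 30-day month
Total: 30 days

30


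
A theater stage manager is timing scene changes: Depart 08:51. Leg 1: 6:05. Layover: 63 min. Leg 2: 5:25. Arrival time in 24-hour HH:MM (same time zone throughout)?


Depart: 08:51
Leg 1: +365 min -> 14:56
Layover: +63 min -> 15:59
Leg 2: +325 min -> 21:24
Total travel: 753 minutes = 12h 33m
Arrival: 21:24

21:24


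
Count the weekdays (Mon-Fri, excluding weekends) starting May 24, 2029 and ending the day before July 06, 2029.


Start: 2029-05-24 (Thursday)
End (exclusive): 2029-07-06 (Friday)
Total calendar days: 43
Full weeks: 43 // 7 = 6 -> 30 weekdays
Remaining 1 days starting on Thursday:
  Thu(w) -> 1 weekdays
Total business days: 30 + 1 = 31

31


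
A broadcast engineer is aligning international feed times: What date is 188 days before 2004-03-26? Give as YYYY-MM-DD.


Start: 2004-03-26
Subtracting 188 days
Days already passed in March: 26
After going back through March: 162 more days to subtract
February 2004: 29 days, 133 remaining
January 2004: 31 days, 102 remaining
December 2003: 31 days, 71 remaining
November 2003: 30 days, 41 remaining
Result: 2003-09-20

2003-09-20


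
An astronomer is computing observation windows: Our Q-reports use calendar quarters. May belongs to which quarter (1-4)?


Month: May (month 5)
Q1: January-March (months 1-3)
Q2: April-June (months 4-6)
Q3: July-September (months 7-9)
Q4: October-December (months 10-12)
Month 5 falls in Q2

2


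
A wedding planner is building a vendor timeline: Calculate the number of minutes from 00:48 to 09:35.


Start time: 00:48 = 48 minutes from midnight
End time: 09:35 = 575 minutes from midnight
Difference: 575 - 48 = 527 minutes
That is 8 hours and 47 minutes

527


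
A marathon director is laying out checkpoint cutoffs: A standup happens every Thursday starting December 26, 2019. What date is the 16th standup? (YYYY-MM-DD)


First occurrence: 2019-12-26 (occurrence 1)
Each occurrence is 7 days after the previous.
Occurrence 16 is 15 weeks after the first.
15 weeks = 105 days
2019-12-26 + 105 days = 2020-04-09

2020-04-09


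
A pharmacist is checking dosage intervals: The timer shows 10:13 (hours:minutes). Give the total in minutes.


Hours: 10
Minutes: 13
Convert hours to minutes: 10 x 60 = 600
Add remaining minutes: 600 + 13 = 613

613


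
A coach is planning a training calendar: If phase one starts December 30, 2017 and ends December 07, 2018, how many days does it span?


Start date: 2017-12-30
End date: 2018-12-07
Dec 2017: +2 days
Jan 2018: +31 days
Feb 2018: +28 days
... (10 more months)
Total: 342 days

342


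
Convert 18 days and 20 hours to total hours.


Days: 18
Extra hours: 20
Hours per day: 24
Days to hours: 18 x 24 = 432
Total: 432 + 20 = 452

452


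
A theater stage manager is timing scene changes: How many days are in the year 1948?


Year: 1948
Check leap year rules:
Divisible by 4? Yes
Divisible by 100? No
1948 is a leap year
Days: 366

366


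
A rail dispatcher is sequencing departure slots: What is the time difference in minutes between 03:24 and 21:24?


Start time: 03:24 = 204 minutes from midnight
End time: 21:24 = 1284 minutes from midnight
Difference: 1284 - 204 = 1080 minutes
That is 18 hours and 0 minutes

1080


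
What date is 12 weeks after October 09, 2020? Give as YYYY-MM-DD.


Start: 2020-10-09
Weeks to add: 12
Convert to days: 12 x 7 = 84 days
Add 84 days to 2020-10-09
Result: 2021-01-01

2021-01-01


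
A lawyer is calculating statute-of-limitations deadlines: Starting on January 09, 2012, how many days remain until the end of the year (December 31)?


Start: January 09, 2012
End: December 31, 2012
Days left in January: 22
February: 29
March: 31
April: 30
May: 31
... plus remaining months
Sum of remaining months: 335
Total: 22 + 335 = 357

357


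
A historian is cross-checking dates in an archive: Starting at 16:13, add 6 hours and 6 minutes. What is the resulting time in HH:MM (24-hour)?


Start time: 16:13
Adding: 6 hours 6 minutes
Minutes: 13 + 6 = 19
Hours: 16 + 6 + 0 = 22
Result: 22:19

22:19


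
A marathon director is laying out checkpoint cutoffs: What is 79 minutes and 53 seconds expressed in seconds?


Minutes: 79
Extra seconds: 53
Seconds per minute: 60
Minutes to seconds: 79 x 60 = 4740
Total: 4740 + 53 = 4793

4793


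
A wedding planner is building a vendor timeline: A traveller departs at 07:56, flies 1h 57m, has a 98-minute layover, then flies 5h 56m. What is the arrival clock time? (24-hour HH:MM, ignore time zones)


Depart: 07:56
Leg 1: +117 min -> 09:53
Layover: +98 min -> 11:31
Leg 2: +356 min -> 17:27
Total travel: 571 minutes = 9h 31m
Arrival: 17:27

17:27


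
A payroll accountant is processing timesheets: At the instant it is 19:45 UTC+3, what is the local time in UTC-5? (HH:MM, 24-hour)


Local time: 19:45 at UTC+3 (offset 3h)
Target zone: UTC-5 (offset -5h)
Difference: -5 - (3) = -8 hours
Calculation: 19 + (-8) = 11
Result: 11:45

11:45


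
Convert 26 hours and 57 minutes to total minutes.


Hours: 26
Minutes: 57
Convert hours to minutes: 26 x 60 = 1560
Add remaining minutes: 1560 + 57 = 1617

1617


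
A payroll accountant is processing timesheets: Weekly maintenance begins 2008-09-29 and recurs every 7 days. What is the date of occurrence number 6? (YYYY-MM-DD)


First occurrence: 2008-09-29 (occurrence 1)
Each occurrence is 7 days after the previous.
Occurrence 6 is 5 weeks after the first.
5 weeks = 35 days
2008-09-29 + 35 days = 2008-11-03

2008-11-03


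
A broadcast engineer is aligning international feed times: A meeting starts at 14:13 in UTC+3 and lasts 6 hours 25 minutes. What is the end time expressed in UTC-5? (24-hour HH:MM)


Start: 14:13 in UTC+3
Step 1 - add duration:
  minutes: 13 + 25 = 38
  hours: 14 + 6 + 0 = 20
  end in UTC+3: 20:38
Step 2 - convert UTC+3 -> UTC-5:
  offset difference: -5 - (3) = -8 hours
  20 + (-8) = 12 -> mod 24 = 12
Result: 12:38 in UTC-5

12:38


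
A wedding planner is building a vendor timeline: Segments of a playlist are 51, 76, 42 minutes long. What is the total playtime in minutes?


Durations: 51, 76, 42
Running sum: 51
+ 76 = 127
+ 42 = 169
Total duration: 169 minutes
That is 2 hours and 49 minutes

169


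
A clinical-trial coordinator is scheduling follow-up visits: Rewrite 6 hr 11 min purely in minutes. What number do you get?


Hours: 6
Extra minutes: 11
Minutes per hour: 60
Hours to minutes: 6 x 60 = 360
Total: 360 + 11 = 371

371


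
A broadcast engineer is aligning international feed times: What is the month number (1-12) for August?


Calendar month order:
7. July
8. August <--
9. September
August is month number 8

8


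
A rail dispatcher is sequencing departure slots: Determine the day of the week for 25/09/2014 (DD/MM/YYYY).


Date: 2014-09-25
January 1, 2014 is a Wednesday
Day of year: 268
Offset from Jan 1: 267 days
267 mod 7 = 1
Result: Thursday

Thursday


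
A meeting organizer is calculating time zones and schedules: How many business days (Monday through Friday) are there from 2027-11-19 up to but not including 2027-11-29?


Start: 2027-11-19 (Friday)
End (exclusive): 2027-11-29 (Monday)
Total calendar days: 10
Full weeks: 10 // 7 = 1 -> 5 weekdays
Remaining 3 days starting on Friday:
  Fri(w), Sat(-), Sun(-) -> 1 weekdays
Total business days: 5 + 1 = 6

6


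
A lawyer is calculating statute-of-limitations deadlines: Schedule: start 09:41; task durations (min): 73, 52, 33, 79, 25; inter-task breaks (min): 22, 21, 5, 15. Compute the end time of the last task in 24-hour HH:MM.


Start: 09:41 = 581 min from midnight
  after task 1 (73 min): 10:54
  after break (22 min): 11:16
  after task 2 (52 min): 12:08
  after break (21 min): 12:29
  after task 3 (33 min): 13:02
  after break (5 min): 13:07
  after task 4 (79 min): 14:26
  after break (15 min): 14:41
  after task 5 (25 min): 15:06
Total elapsed: 325 minutes
End time: 15:06

15:06


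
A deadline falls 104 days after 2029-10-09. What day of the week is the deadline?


Start: 2029-10-09 (Tuesday)
Step 1 - find target date: add 104 days
  2029-10-09 + 104 days = 2030-01-21
Step 2 - day of week:
  104 mod 7 = 6
  Tuesday + 6 days -> Monday
Result: Monday (2030-01-21)

Monday


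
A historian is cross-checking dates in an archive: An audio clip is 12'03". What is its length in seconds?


Minutes: 12
Seconds: 3
Convert minutes to seconds: 12 x 60 = 720
Add remaining seconds: 720 + 3 = 723

723


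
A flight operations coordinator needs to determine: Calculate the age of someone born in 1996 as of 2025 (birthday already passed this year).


Birth year: 1996
Current year: 2025
Age = current year - birth year
Age = 2025 - 1996 = 29

29


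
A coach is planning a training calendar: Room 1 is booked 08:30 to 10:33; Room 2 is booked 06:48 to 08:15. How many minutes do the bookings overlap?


Interval A: [510, 633] minutes from midnight
Interval B: [408, 495] minutes from midnight
Overlap start = max(510, 408) = 510
Overlap end = min(633, 495) = 495
End <= start, so the intervals do not overlap: 0 minutes

0


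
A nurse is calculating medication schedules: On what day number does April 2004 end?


Month: April
Year: 2004
April is a 30-day month
Total: 30 days

30


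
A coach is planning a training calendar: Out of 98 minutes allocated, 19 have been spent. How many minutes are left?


Total budget: 98 minutes
Time used: 19 minutes
Remaining: 98 - 19 = 79 minutes
Percent used: 19.4%
Percent remaining: 80.6%

79


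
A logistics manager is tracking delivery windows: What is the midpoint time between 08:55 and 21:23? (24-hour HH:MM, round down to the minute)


Start time: 08:55 = 535 minutes from midnight
End time: 21:23 = 1283 minutes from midnight
Sum: 535 + 1283 = 1818
Midpoint: 1818 / 2 = 909 minutes
Convert: 909 / 60 = 15 hours, 9 minutes
Result: 15:09

15:09


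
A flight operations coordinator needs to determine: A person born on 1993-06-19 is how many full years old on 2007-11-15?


Birth: 1993-06-19
Reference: 2007-11-15
Year difference: 2007 - 1993 = 14
Has birthday (06-19) occurred by 11-15? Yes
Age in full years: 14

14


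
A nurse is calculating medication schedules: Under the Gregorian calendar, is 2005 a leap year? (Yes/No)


Year: 2005
Divisible by 4? 2005 / 4 = 501.25 -> No
Not divisible by 4, so NOT a leap year

No


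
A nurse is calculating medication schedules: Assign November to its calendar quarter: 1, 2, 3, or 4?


Month: November (month 11)
Q1: January-March (months 1-3)
Q2: April-June (months 4-6)
Q3: July-September (months 7-9)
Q4: October-December (months 10-12)
Month 11 falls in Q4

4


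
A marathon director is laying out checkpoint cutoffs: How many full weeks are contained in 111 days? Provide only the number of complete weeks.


Total days: 111
Days per week: 7
Division: 111 / 7 = 15 remainder 6
Complete weeks: 15
Remaining days: 6

15


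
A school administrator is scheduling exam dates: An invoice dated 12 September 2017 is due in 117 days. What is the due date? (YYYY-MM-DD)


Start: 2017-09-12
Adding 117 days
Days remaining in September: 18
After September: 99 days still to add
October 2017: 31 days, 68 remaining
November 2017: 30 days, 38 remaining
December 2017: 31 days, 7 remaining
January 2018 has 31 days, need 7
Result: 2018-01-07

2018-01-07


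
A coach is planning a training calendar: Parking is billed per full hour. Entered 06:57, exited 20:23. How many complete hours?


Start: 06:57
End: 20:23
Hour difference: 20 - 6 = 14 hours
Minute difference: 23 - 57 = -34 minutes
Total minutes: 806
Complete hours: 806 / 60 = 13 (remainder 26)

13


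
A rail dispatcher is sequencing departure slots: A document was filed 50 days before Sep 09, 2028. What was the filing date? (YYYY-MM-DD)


Start: 2028-09-09
Subtracting 50 days
Days already passed in September: 9
After going back through September: 41 more days to subtract
August 2028: 31 days, 10 remaining
July 2028 has 31 days, need 10
Result: 2028-07-21

2028-07-21


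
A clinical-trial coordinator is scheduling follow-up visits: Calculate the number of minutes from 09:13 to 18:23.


Start time: 09:13 = 553 minutes from midnight
End time: 18:23 = 1103 minutes from midnight
Difference: 1103 - 553 = 550 minutes
That is 9 hours and 10 minutes

550


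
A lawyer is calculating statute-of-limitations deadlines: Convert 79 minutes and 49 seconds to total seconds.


Minutes: 79
Extra seconds: 49
Seconds per minute: 60
Minutes to seconds: 79 x 60 = 4740
Total: 4740 + 49 = 4789

4789


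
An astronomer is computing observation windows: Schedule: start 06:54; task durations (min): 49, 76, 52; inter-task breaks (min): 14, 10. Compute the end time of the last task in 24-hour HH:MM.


Start: 06:54 = 414 min from midnight
  after task 1 (49 min): 07:43
  after break (14 min): 07:57
  after task 2 (76 min): 09:13
  after break (10 min): 09:23
  after task 3 (52 min): 10:15
Total elapsed: 201 minutes
End time: 10:15

10:15


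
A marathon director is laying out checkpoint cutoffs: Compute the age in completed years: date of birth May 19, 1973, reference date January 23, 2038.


Birth: 1973-05-19
Reference: 2038-01-23
Year difference: 2038 - 1973 = 65
Has birthday (05-19) occurred by 01-23? No
Birthday not yet reached this year -> subtract 1
Age in full years: 64

64


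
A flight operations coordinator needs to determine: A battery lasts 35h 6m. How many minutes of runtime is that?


Hours: 35
Extra minutes: 6
Minutes per hour: 60
Hours to minutes: 35 x 60 = 2100
Total: 2100 + 6 = 2106

2106


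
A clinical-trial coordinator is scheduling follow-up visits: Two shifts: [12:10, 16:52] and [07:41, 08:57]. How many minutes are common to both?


Interval A: [730, 1012] minutes from midnight
Interval B: [461, 537] minutes from midnight
Overlap start = max(730, 461) = 730
Overlap end = min(1012, 537) = 537
End <= start, so the intervals do not overlap: 0 minutes

0


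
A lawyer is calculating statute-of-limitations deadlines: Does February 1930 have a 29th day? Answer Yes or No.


Year: 1930
Divisible by 4? 1930 / 4 = 482.5 -> No
Not divisible by 4, so NOT a leap year

No


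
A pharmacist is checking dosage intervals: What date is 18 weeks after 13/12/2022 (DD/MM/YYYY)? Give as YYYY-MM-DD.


Start: 2022-12-13
Weeks to add: 18
Convert to days: 18 x 7 = 126 days
Add 126 days to 2022-12-13
Result: 2023-04-18

2023-04-18


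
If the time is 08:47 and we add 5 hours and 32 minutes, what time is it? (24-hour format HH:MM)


Start time: 08:47
Adding: 5 hours 32 minutes
Minutes: 47 + 32 = 79
Minute overflow: 79 >= 60, so carry 1 hour, minutes = 19
Hours: 8 + 5 + 1 = 14
Result: 14:19

14:19


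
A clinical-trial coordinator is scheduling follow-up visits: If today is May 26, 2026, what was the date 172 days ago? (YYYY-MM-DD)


Start: 2026-05-26
Subtracting 172 days
Days already passed in May: 26
After going back through May: 146 more days to subtract
April 2026: 30 days, 116 remaining
March 2026: 31 days, 85 remaining
February 2026: 28 days, 57 remaining
January 2026: 31 days, 26 remaining
Result: 2025-12-05

2025-12-05


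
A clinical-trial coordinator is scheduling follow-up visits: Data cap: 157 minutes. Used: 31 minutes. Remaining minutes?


Total budget: 157 minutes
Time used: 31 minutes
Remaining: 157 - 31 = 126 minutes
Percent used: 19.7%
Percent remaining: 80.3%

126


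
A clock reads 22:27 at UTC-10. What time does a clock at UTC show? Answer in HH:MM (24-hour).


Local time: 22:27 at UTC-10 (offset -10h)
Target zone: UTC (offset 0h)
Difference: 0 - (-10) = 10 hours
Calculation: 22 + (10) = 32
Wraparound: (32) mod 24 = 8
Result: 08:27

08:27


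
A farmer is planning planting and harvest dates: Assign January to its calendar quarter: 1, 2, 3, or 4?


Month: January (month 1)
Q1: January-March (months 1-3)
Q2: April-June (months 4-6)
Q3: July-September (months 7-9)
Q4: October-December (months 10-12)
Month 1 falls in Q1

1


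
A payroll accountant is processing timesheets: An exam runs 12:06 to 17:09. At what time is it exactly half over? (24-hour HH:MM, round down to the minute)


Start time: 12:06 = 726 minutes from midnight
End time: 17:09 = 1029 minutes from midnight
Sum: 726 + 1029 = 1755
Midpoint: 1755 / 2 = 877 minutes
Convert: 877 / 60 = 14 hours, 37 minutes
Result: 14:37

14:37


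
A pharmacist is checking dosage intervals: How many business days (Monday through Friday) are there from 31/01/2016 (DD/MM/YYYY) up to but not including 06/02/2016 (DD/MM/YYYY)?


Start: 2016-01-31 (Sunday)
End (exclusive): 2016-02-06 (Saturday)
Total calendar days: 6
Full weeks: 6 // 7 = 0 -> 0 weekdays
Remaining 6 days starting on Sunday:
  Sun(-), Mon(w), Tue(w), Wed(w), Thu(w), Fri(w) -> 5 weekdays
Total business days: 0 + 5 = 5

5


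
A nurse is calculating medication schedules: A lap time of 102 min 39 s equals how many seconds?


Minutes: 102
Seconds: 39
Convert minutes to seconds: 102 x 60 = 6120
Add remaining seconds: 6120 + 39 = 6159

6159


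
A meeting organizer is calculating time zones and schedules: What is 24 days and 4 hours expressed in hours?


Days: 24
Extra hours: 4
Hours per day: 24
Days to hours: 24 x 24 = 576
Total: 576 + 4 = 580

580


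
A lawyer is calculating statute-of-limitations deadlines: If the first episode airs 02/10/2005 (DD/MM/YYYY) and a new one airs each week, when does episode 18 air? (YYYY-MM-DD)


First occurrence: 2005-10-02 (occurrence 1)
Each occurrence is 7 days after the previous.
Occurrence 18 is 17 weeks after the first.
17 weeks = 119 days
2005-10-02 + 119 days = 2006-01-29

2006-01-29


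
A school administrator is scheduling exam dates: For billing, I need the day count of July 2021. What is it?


Month: July
Year: 2021
July is a 31-day month
Total: 31 days

31


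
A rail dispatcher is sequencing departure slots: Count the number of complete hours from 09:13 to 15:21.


Start: 09:13
End: 15:21
Hour difference: 15 - 9 = 6 hours
Minute difference: 21 - 13 = 8 minutes
Total minutes: 368
Complete hours: 368 / 60 = 6 (remainder 8)

6


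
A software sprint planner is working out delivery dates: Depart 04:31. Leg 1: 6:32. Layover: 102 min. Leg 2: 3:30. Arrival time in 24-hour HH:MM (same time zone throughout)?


Depart: 04:31
Leg 1: +392 min -> 11:03
Layover: +102 min -> 12:45
Leg 2: +210 min -> 16:15
Total travel: 704 minutes = 11h 44m
Arrival: 16:15

16:15


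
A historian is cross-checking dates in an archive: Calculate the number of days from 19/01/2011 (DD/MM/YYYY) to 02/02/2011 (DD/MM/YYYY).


Start date: 2011-01-19
End date: 2011-02-02
Jan 2011: +13 days
Feb 2011: +1 days
Total: 14 days

14


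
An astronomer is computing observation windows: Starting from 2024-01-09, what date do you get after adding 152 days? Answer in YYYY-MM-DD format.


Start: 2024-01-09
Adding 152 days
Days remaining in January: 22
After January: 130 days still to add
February 2024: 29 days, 101 remaining
March 2024: 31 days, 70 remaining
April 2024: 30 days, 40 remaining
May 2024: 31 days, 9 remaining
Result: 2024-06-09

2024-06-09


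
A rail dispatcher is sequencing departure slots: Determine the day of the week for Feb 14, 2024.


Date: 2024-02-14
January 1, 2024 is a Monday
Day of year: 45
Offset from Jan 1: 44 days
44 mod 7 = 2
Result: Wednesday

Wednesday


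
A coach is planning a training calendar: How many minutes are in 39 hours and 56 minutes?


Hours: 39
Minutes: 56
Convert hours to minutes: 39 x 60 = 2340
Add remaining minutes: 2340 + 56 = 2396

2396


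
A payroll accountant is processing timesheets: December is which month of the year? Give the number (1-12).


Calendar month order:
11. November
12. December <--
December is month number 12

12


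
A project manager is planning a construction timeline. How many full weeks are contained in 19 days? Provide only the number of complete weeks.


Total days: 19
Days per week: 7
Division: 19 / 7 = 2 remainder 5
Complete weeks: 2
Remaining days: 5

2


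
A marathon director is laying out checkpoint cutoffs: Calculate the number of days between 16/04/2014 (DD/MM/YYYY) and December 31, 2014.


Start: April 16, 2014
End: December 31, 2014
Days left in April: 14
May: 31
June: 30
July: 31
August: 31
... plus remaining months
Sum of remaining months: 245
Total: 14 + 245 = 259

259


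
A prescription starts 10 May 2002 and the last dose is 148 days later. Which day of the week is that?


Start: 2002-05-10 (Friday)
Step 1 - find target date: add 148 days
  2002-05-10 + 148 days = 2002-10-05
Step 2 - day of week:
  148 mod 7 = 1
  Friday + 1 days -> Saturday
Result: Saturday (2002-10-05)

Saturday


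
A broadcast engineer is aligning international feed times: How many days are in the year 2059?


Year: 2059
Check leap year rules:
Divisible by 4? No
2059 is not a leap year
Days: 365

365


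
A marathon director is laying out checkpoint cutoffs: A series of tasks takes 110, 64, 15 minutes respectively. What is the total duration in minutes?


Durations: 110, 64, 15
Running sum: 110
+ 64 = 174
+ 15 = 189
Total duration: 189 minutes
That is 3 hours and 9 minutes

189


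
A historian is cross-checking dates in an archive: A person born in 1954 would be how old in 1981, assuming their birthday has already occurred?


Birth year: 1954
Current year: 1981
Age = current year - birth year
Age = 1981 - 1954 = 27

27


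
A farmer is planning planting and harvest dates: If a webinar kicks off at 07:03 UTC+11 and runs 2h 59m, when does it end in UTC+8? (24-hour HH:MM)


Start: 07:03 in UTC+11
Step 1 - add duration:
  minutes: 3 + 59 = 62 (carry 1h)
  hours: 7 + 2 + 1 = 10
  end in UTC+11: 10:02
Step 2 - convert UTC+11 -> UTC+8:
  offset difference: 8 - (11) = -3 hours
  10 + (-3) = 7 -> mod 24 = 7
Result: 07:02 in UTC+8

07:02


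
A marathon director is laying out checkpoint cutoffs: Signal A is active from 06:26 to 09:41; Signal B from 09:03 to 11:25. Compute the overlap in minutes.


Interval A: [386, 581] minutes from midnight
Interval B: [543, 685] minutes from midnight
Overlap start = max(386, 543) = 543
Overlap end = min(581, 685) = 581
Overlap = 581 - 543 = 38 minutes

38


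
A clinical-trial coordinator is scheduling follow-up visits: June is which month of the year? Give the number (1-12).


Calendar month order:
5. May
6. June <--
7. July
June is month number 6

6


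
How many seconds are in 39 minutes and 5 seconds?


Minutes: 39
Extra seconds: 5
Seconds per minute: 60
Minutes to seconds: 39 x 60 = 2340
Total: 2340 + 5 = 2345

2345


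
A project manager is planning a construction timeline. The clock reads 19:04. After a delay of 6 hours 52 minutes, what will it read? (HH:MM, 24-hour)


Start time: 19:04
Adding: 6 hours 52 minutes
Minutes: 4 + 52 = 56
Hours: 19 + 6 + 0 = 25
Hour wraparound: 25 mod 24 = 1
Result: 01:56

01:56


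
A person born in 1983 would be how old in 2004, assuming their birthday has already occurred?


Birth year: 1983
Current year: 2004
Age = current year - birth year
Age = 2004 - 1983 = 21

21


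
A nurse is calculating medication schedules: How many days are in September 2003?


Month: September
Year: 2003
September is a 30-day month
Total: 30 days

30


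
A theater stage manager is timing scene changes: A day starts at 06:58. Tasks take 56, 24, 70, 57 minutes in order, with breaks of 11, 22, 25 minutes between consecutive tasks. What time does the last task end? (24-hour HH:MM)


Start: 06:58 = 418 min from midnight
  after task 1 (56 min): 07:54
  after break (11 min): 08:05
  after task 2 (24 min): 08:29
  after break (22 min): 08:51
  after task 3 (70 min): 10:01
  after break (25 min): 10:26
  after task 4 (57 min): 11:23
Total elapsed: 265 minutes
End time: 11:23

11:23


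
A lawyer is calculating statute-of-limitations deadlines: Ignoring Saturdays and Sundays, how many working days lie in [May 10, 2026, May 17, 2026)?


Start: 2026-05-10 (Sunday)
End (exclusive): 2026-05-17 (Sunday)
Total calendar days: 7
Full weeks: 7 // 7 = 1 -> 5 weekdays
Remaining 0 days starting on Sunday:
Total business days: 5 + 0 = 5

5


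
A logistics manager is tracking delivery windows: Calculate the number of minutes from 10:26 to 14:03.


Start time: 10:26 = 626 minutes from midnight
End time: 14:03 = 843 minutes from midnight
Difference: 843 - 626 = 217 minutes
That is 3 hours and 37 minutes

217


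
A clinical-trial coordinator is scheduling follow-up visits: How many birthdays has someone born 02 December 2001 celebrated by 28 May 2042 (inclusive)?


Birth: 2001-12-02
Reference: 2042-05-28
Year difference: 2042 - 2001 = 41
Has birthday (12-02) occurred by 05-28? No
Birthday not yet reached this year -> subtract 1
Age in full years: 40

40


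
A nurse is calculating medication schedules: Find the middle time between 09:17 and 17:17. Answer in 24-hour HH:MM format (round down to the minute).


Start time: 09:17 = 557 minutes from midnight
End time: 17:17 = 1037 minutes from midnight
Sum: 557 + 1037 = 1594
Midpoint: 1594 / 2 = 797 minutes
Convert: 797 / 60 = 13 hours, 17 minutes
Result: 13:17

13:17


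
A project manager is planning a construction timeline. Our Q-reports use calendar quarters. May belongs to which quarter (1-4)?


Month: May (month 5)
Q1: January-March (months 1-3)
Q2: April-June (months 4-6)
Q3: July-September (months 7-9)
Q4: October-December (months 10-12)
Month 5 falls in Q2

2


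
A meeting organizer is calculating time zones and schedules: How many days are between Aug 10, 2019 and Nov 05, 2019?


Start date: 2019-08-10
End date: 2019-11-05
Aug 2019: +22 days
Sep 2019: +30 days
Oct 2019: +31 days
Nov 2019: +4 days
Total: 87 days

87


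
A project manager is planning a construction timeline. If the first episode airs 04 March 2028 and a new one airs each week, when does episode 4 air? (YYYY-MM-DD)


First occurrence: 2028-03-04 (occurrence 1)
Each occurrence is 7 days after the previous.
Occurrence 4 is 3 weeks after the first.
3 weeks = 21 days
2028-03-04 + 21 days = 2028-03-25

2028-03-25


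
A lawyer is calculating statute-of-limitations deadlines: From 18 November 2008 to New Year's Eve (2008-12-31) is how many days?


Start: November 18, 2008
End: December 31, 2008
Days left in November: 12
December: 31
Sum of remaining months: 31
Total: 12 + 31 = 43

43


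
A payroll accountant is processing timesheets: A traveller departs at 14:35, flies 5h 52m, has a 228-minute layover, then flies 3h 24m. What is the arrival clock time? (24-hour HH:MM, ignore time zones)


Depart: 14:35
Leg 1: +352 min -> 20:27
Layover: +228 min -> 00:15
Leg 2: +204 min -> 03:39
Total travel: 784 minutes = 13h 4m
Arrival: 03:39

03:39


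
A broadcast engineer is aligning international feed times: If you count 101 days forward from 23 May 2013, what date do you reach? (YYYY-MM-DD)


Start: 2013-05-23
Adding 101 days
Days remaining in May: 8
After May: 93 days still to add
June 2013: 30 days, 63 remaining
July 2013: 31 days, 32 remaining
August 2013: 31 days, 1 remaining
September 2013 has 30 days, need 1
Result: 2013-09-01

2013-09-01


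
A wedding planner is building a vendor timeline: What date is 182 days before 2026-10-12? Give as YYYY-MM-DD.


Start: 2026-10-12
Subtracting 182 days
Days already passed in October: 12
After going back through October: 170 more days to subtract
September 2026: 30 days, 140 remaining
August 2026: 31 days, 109 remaining
July 2026: 31 days, 78 remaining
June 2026: 30 days, 48 remaining
Result: 2026-04-13

2026-04-13


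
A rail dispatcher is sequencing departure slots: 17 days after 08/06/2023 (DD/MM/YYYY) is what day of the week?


Start: 2023-06-08 (Thursday)
Step 1 - find target date: add 17 days
  2023-06-08 + 17 days = 2023-06-25
Step 2 - day of week:
  17 mod 7 = 3
  Thursday + 3 days -> Sunday
Result: Sunday (2023-06-25)

Sunday


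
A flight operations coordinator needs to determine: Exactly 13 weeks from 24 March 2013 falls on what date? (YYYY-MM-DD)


Start: 2013-03-24
Weeks to add: 13
Convert to days: 13 x 7 = 91 days
Add 91 days to 2013-03-24
Result: 2013-06-23

2013-06-23


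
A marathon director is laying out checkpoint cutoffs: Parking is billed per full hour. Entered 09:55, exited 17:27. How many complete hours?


Start: 09:55
End: 17:27
Hour difference: 17 - 9 = 8 hours
Minute difference: 27 - 55 = -28 minutes
Total minutes: 452
Complete hours: 452 / 60 = 7 (remainder 32)

7


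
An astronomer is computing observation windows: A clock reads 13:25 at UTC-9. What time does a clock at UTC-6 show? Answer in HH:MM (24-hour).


Local time: 13:25 at UTC-9 (offset -9h)
Target zone: UTC-6 (offset -6h)
Difference: -6 - (-9) = 3 hours
Calculation: 13 + (3) = 16
Result: 16:25

16:25


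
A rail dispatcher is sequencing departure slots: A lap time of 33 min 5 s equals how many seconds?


Minutes: 33
Seconds: 5
Convert minutes to seconds: 33 x 60 = 1980
Add remaining seconds: 1980 + 5 = 1985

1985


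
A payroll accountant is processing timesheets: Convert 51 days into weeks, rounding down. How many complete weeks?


Total days: 51
Days per week: 7
Division: 51 / 7 = 7 remainder 2
Complete weeks: 7
Remaining days: 2

7


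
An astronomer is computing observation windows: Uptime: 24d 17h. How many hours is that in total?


Days: 24
Extra hours: 17
Hours per day: 24
Days to hours: 24 x 24 = 576
Total: 576 + 17 = 593

593


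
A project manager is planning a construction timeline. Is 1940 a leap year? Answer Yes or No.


Year: 1940
Divisible by 4? 1940 / 4 = 485.0 -> Yes
Divisible by 100? 1940 / 100 = 19.4 -> No
Divisible by 4 but not 100, so it IS a leap year

Yes


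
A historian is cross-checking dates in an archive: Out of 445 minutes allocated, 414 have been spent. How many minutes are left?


Total budget: 445 minutes
Time used: 414 minutes
Remaining: 445 - 414 = 31 minutes
Percent used: 93.0%
Percent remaining: 7.0%

31


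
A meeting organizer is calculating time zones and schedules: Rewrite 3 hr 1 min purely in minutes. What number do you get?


Hours: 3
Extra minutes: 1
Minutes per hour: 60
Hours to minutes: 3 x 60 = 180
Total: 180 + 1 = 181

181


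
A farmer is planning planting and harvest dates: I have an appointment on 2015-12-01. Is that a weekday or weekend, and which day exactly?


Date: 2015-12-01
January 1, 2015 is a Thursday
Day of year: 335
Offset from Jan 1: 334 days
334 mod 7 = 5
Result: Tuesday

Tuesday


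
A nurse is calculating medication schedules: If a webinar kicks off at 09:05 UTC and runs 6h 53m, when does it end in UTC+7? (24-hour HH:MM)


Start: 09:05 in UTC
Step 1 - add duration:
  minutes: 5 + 53 = 58
  hours: 9 + 6 + 0 = 15
  end in UTC: 15:58
Step 2 - convert UTC -> UTC+7:
  offset difference: 7 - (0) = 7 hours
  15 + (7) = 22 -> mod 24 = 22
Result: 22:58 in UTC+7

22:58


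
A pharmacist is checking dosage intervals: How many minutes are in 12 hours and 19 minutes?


Hours: 12
Minutes: 19
Convert hours to minutes: 12 x 60 = 720
Add remaining minutes: 720 + 19 = 739

739


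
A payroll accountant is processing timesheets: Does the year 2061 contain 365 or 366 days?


Year: 2061
Check leap year rules:
Divisible by 4? No
2061 is not a leap year
Days: 365

365


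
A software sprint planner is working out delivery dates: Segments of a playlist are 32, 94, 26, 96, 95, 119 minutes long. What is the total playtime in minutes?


Durations: 32, 94, 26, 96, 95, 119
Running sum: 32
+ 94 = 126
+ 26 = 152
+ 96 = 248
+ 95 = 343
+ 119 = 462
Total duration: 462 minutes
That is 7 hours and 42 minutes

462


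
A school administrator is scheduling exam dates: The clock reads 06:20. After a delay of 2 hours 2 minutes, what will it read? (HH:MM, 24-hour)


Start time: 06:20
Adding: 2 hours 2 minutes
Minutes: 20 + 2 = 22
Hours: 6 + 2 + 0 = 8
Result: 08:22

08:22


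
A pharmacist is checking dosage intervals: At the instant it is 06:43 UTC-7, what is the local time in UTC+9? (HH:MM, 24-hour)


Local time: 06:43 at UTC-7 (offset -7h)
Target zone: UTC+9 (offset 9h)
Difference: 9 - (-7) = 16 hours
Calculation: 6 + (16) = 22
Result: 22:43

22:43


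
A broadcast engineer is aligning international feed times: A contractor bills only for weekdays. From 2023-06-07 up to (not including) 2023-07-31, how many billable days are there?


Start: 2023-06-07 (Wednesday)
End (exclusive): 2023-07-31 (Monday)
Total calendar days: 54
Full weeks: 54 // 7 = 7 -> 35 weekdays
Remaining 5 days starting on Wednesday:
  Wed(w), Thu(w), Fri(w), Sat(-), Sun(-) -> 3 weekdays
Total business days: 35 + 3 = 38

38


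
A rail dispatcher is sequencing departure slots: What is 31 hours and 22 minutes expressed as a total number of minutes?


Hours: 31
Minutes: 22
Convert hours to minutes: 31 x 60 = 1860
Add remaining minutes: 1860 + 22 = 1882

1882


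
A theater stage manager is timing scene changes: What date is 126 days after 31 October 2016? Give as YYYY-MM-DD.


Start: 2016-10-31
Adding 126 days
Days remaining in October: 0
After October: 126 days still to add
November 2016: 30 days, 96 remaining
December 2016: 31 days, 65 remaining
January 2017: 31 days, 34 remaining
February 2017: 28 days, 6 remaining
Result: 2017-03-06

2017-03-06
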